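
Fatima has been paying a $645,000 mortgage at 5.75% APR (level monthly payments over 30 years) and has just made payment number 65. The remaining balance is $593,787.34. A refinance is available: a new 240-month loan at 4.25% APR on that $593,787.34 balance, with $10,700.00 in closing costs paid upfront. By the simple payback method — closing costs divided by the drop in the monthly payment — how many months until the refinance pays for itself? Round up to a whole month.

Current payment = 645,000 × 5.75%/12 / (1 − (1+0.0047917)^−360) = $3,764.04.
Refinanced payment = 593,787.34 × 0.0035417 / (1 − (1+0.0035417)^−240) = $3,676.94.
Monthly savings = $3,764.04 − $3,676.94 = $87.10.
Break-even = $10,700.00 / $87.10 = 122.85 → 123 months.

123 months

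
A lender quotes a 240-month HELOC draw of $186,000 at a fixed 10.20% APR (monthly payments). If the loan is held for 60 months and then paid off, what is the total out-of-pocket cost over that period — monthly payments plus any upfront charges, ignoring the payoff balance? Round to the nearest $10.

$109,180

At 10.20% the monthly rate is 0.0085000, so the payment is 186,000 × 0.0085000 / (1 − 1.0085000^−240) = $1,819.66.
Total outlay = 60 × $1,819.66 = $109,179.60.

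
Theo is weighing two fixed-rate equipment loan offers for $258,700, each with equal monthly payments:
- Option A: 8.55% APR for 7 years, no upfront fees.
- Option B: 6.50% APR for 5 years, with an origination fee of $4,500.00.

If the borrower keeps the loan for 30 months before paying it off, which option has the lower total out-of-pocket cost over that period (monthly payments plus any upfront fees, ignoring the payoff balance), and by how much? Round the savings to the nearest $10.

Option A: at 8.55% the monthly rate is 0.0071250, so the payment is 258,700 × 0.0071250 / (1 − 1.0071250^−84) = $4,103.41.
Option B: at 6.50% the monthly rate is 0.0054167, so the payment is 258,700 × 0.0054167 / (1 − 1.0054167^−60) = $5,061.76.
Over 30 months: Option A costs 30 × $4,103.41 = $123,102.30; Option B costs 30 × $5,061.76 + $4,500.00 = $156,352.80.
Option A is cheaper by $156,352.80 − $123,102.30 = $33,250.50.

Option A by $33,250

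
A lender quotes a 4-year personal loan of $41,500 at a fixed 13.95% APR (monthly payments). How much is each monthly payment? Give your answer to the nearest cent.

$1,133.01

Monthly rate = 13.95%/12 = 0.0116250; payment = 41,500 × 0.0116250 / (1 − (1+0.0116250)^−48) = $1,133.01.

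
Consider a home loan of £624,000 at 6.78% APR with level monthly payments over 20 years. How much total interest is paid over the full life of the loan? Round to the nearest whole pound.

£517,394

Monthly rate = 6.78%/12 = 0.0056500; payment = 624,000 × 0.0056500 / (1 − (1+0.0056500)^−240) = £4,755.81.
Total paid = 240 × £4,755.81 = £1,141,394.40; interest = £1,141,394.40 − £624,000 = £517,394.40.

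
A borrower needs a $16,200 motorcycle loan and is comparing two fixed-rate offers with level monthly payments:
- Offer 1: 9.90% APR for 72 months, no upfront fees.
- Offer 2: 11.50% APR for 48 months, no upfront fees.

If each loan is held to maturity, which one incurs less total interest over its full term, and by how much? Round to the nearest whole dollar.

Offer 2 by $1,263

Offer 1: monthly rate = 9.9%/12 = 0.0082500; payment = 16,200 × 0.0082500 / (1 − (1+0.0082500)^−72) = $299.30.
Total interest on Offer 1 = 72 × $299.30 − $16,200 = $5,349.60.
Offer 2: at 11.50% the monthly rate is 0.0095833, so the payment is 16,200 × 0.0095833 / (1 − 1.0095833^−48) = $422.64.
Total interest on Offer 2 = 48 × $422.64 − $16,200 = $4,086.72.
Offer 2 is lower by $1,262.88.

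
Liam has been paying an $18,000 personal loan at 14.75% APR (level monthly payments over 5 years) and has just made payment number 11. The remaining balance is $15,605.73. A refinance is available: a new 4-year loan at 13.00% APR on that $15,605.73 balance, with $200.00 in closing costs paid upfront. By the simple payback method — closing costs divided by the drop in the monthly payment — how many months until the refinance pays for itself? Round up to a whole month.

28 months

Current payment = 18,000 × 14.75%/12 / (1 − (1+0.0122917)^−60) = $425.86.
Refinanced payment = 15,605.73 × 0.0108333 / (1 − (1+0.0108333)^−48) = $418.66.
Monthly savings = $425.86 − $418.66 = $7.20.
Break-even = $200.00 / $7.20 = 27.78 → 28 months.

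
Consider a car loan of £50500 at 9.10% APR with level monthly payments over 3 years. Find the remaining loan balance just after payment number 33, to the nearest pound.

£4,752

With monthly rate i = 9.1%/12 = 0.0075833, the balance after k of n payments is P · [(1+i)^n − (1+i)^k] / [(1+i)^n − 1].
(1+0.0075833)^36 = 1.31254773 and (1+0.0075833)^33 = 1.28313449, so the balance is 50,500 × (1.31254773 − 1.28313449) / (1.31254773 − 1) = £4,752.45.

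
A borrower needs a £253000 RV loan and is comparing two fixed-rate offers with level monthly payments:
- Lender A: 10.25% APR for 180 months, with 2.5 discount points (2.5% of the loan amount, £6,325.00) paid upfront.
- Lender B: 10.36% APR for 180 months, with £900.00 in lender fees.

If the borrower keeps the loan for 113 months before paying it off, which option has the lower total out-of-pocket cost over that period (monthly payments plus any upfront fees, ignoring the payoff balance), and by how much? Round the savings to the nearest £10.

Lender B by £3,490

Lender A: at 10.25% the monthly rate is 0.0085417, so the payment is 253,000 × 0.0085417 / (1 − 1.0085417^−180) = £2,757.58.
Lender B: monthly rate = 10.36%/12 = 0.0086333; payment = 253,000 × 0.0086333 / (1 − (1+0.0086333)^−180) = £2,774.74.
Over 113 months: Lender A costs 113 × £2,757.58 + £6,325.00 = £317,931.54; Lender B costs 113 × £2,774.74 + £900.00 = £314,445.62.
Lender B is cheaper by £317,931.54 − £314,445.62 = £3,485.92.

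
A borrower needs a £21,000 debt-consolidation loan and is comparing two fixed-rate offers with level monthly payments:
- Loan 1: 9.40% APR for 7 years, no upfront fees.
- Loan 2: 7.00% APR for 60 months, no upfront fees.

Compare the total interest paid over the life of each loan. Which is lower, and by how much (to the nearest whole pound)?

Loan 2 by £3,791

Loan 1: at 9.40% the monthly rate is 0.0078333, so the payment is 21,000 × 0.0078333 / (1 − 1.0078333^−84) = £342.15.
Total interest on Loan 1 = 84 × £342.15 − £21,000 = £7,740.60.
Loan 2: monthly rate = 7%/12 = 0.0058333; payment = 21,000 × 0.0058333 / (1 − (1+0.0058333)^−60) = £415.83.
Total interest on Loan 2 = 60 × £415.83 − £21,000 = £3,949.80.
Loan 2 is lower by £3,790.80.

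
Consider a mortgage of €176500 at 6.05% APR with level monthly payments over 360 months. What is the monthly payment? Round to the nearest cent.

€1,063.89

Monthly rate = 6.05%/12 = 0.0050417; payment = 176,500 × 0.0050417 / (1 − (1+0.0050417)^−360) = €1,063.89.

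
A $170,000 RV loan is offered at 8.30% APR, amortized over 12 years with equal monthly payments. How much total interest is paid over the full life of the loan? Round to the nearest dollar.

$99,028

Monthly rate = 8.3%/12 = 0.0069167; payment = 170,000 × 0.0069167 / (1 − (1+0.0069167)^−144) = $1,868.25.
Total paid = 144 × $1,868.25 = $269,028.00; interest = $269,028.00 − $170,000 = $99,028.00.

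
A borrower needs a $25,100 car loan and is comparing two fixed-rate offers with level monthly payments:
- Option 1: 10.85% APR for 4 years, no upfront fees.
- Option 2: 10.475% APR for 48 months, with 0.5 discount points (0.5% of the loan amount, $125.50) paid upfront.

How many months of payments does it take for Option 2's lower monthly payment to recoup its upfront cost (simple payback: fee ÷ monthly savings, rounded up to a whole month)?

Option 1: at 10.85% the monthly rate is 0.0090417, so the payment is 25,100 × 0.0090417 / (1 − 1.0090417^−48) = $646.90.
Option 2: at 10.475% the monthly rate is 0.0087292, so the payment is 25,100 × 0.0087292 / (1 − 1.0087292^−48) = $642.34.
Monthly savings = $646.90 − $642.34 = $4.56.
Break-even = $125.50 / $4.56 = 27.52 → 28 months.

28 months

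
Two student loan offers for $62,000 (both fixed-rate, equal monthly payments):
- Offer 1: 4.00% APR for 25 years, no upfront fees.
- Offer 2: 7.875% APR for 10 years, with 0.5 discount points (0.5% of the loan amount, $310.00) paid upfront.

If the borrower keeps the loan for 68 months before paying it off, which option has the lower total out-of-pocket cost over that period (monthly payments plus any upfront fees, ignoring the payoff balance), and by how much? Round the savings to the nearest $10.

Offer 1: monthly rate = 4%/12 = 0.0033333; payment = 62,000 × 0.0033333 / (1 − (1+0.0033333)^−300) = $327.26.
Offer 2: monthly rate = 7.875%/12 = 0.0065625; payment = 62,000 × 0.0065625 / (1 − (1+0.0065625)^−120) = $748.14.
Over 68 months: Offer 1 costs 68 × $327.26 = $22,253.68; Offer 2 costs 68 × $748.14 + $310.00 = $51,183.52.
Offer 1 is cheaper by $51,183.52 − $22,253.68 = $28,929.84.

Offer 1 by $28,930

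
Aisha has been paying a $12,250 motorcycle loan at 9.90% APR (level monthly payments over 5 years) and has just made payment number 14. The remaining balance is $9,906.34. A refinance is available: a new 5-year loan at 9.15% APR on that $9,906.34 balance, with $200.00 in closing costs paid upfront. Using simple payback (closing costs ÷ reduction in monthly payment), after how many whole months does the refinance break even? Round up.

Current payment = 12,250 × 9.9%/12 / (1 − (1+0.0082500)^−60) = $259.67.
Refinanced payment = 9,906.34 × 0.0076250 / (1 − (1+0.0076250)^−60) = $206.36.
Monthly savings = $259.67 − $206.36 = $53.31.
Break-even = $200.00 / $53.31 = 3.75 → 4 months.

4 months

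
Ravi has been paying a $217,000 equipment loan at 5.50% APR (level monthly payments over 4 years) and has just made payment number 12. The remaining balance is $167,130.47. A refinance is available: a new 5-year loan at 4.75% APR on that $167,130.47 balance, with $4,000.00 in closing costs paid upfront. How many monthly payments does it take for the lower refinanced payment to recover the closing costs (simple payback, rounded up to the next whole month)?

3 months

Current payment = 217,000 × 5.5%/12 / (1 − (1+0.0045833)^−48) = $5,046.66.
Refinanced payment = 167,130.47 × 0.0039583 / (1 − (1+0.0039583)^−60) = $3,134.85.
Monthly savings = $5,046.66 − $3,134.85 = $1,911.81.
Break-even = $4,000.00 / $1,911.81 = 2.09 → 3 months.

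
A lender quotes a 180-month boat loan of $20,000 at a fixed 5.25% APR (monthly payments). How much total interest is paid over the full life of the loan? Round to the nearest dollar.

$8,940

At 5.25% the monthly rate is 0.0043750, so the payment is 20,000 × 0.0043750 / (1 − 1.0043750^−180) = $160.78.
Total paid = 180 × $160.78 = $28,940.40; interest = $28,940.40 − $20,000 = $8,940.40.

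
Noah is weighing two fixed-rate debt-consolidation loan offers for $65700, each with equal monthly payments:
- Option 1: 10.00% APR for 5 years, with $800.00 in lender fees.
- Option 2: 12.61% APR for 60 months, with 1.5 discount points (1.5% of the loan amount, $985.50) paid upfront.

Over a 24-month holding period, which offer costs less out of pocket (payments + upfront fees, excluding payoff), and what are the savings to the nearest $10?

Option 1 by $2,250

Option 1: at 10.00% the monthly rate is 0.0083333, so the payment is 65,700 × 0.0083333 / (1 − 1.0083333^−60) = $1,395.93.
Option 2: monthly rate = 12.61%/12 = 0.0105083; payment = 65,700 × 0.0105083 / (1 − (1+0.0105083)^−60) = $1,481.79.
Over 24 months: Option 1 costs 24 × $1,395.93 + $800.00 = $34,302.32; Option 2 costs 24 × $1,481.79 + $985.50 = $36,548.46.
Option 1 is cheaper by $36,548.46 − $34,302.32 = $2,246.14.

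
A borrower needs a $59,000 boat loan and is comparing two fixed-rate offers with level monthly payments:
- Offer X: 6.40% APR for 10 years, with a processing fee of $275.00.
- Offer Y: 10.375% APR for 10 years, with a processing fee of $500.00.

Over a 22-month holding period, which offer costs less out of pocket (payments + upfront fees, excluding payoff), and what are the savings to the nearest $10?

Offer X by $2,980

Offer X: monthly rate = 6.4%/12 = 0.0053333; payment = 59,000 × 0.0053333 / (1 − (1+0.0053333)^−120) = $666.94.
Offer Y: at 10.375% the monthly rate is 0.0086458, so the payment is 59,000 × 0.0086458 / (1 − 1.0086458^−120) = $791.99.
Over 22 months: Offer X costs 22 × $666.94 + $275.00 = $14,947.68; Offer Y costs 22 × $791.99 + $500.00 = $17,923.78.
Offer X is cheaper by $17,923.78 − $14,947.68 = $2,976.10.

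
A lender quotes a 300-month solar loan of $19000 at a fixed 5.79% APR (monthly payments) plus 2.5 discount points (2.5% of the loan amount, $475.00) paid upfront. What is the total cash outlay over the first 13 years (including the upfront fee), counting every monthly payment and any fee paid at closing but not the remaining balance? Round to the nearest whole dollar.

At 5.79% the monthly rate is 0.0048250, so the payment is 19,000 × 0.0048250 / (1 − 1.0048250^−300) = $119.99.
Total outlay = 156 × $119.99 + $475.00 = $19,193.44.

$19,193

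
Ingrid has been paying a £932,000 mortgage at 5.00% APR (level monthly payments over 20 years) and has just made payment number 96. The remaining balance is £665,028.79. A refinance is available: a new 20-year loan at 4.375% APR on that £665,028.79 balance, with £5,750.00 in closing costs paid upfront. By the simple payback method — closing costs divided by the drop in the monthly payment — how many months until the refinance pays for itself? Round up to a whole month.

3 months

Current payment = 932,000 × 5%/12 / (1 − (1+0.0041667)^−240) = £6,150.79.
Refinanced payment = 665,028.79 × 0.0036458 / (1 − (1+0.0036458)^−240) = £4,162.56.
Monthly savings = £6,150.79 − £4,162.56 = £1,988.23.
Break-even = £5,750.00 / £1,988.23 = 2.89 → 3 months.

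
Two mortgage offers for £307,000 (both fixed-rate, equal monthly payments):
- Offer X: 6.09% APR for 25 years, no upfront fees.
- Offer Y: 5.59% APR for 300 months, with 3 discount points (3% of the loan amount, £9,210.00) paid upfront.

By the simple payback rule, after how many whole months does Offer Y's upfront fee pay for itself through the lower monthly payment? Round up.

99 months

Offer X: at 6.09% the monthly rate is 0.0050750, so the payment is 307,000 × 0.0050750 / (1 − 1.0050750^−300) = £1,994.93.
Offer Y: at 5.59% the monthly rate is 0.0046583, so the payment is 307,000 × 0.0046583 / (1 − 1.0046583^−300) = £1,901.78.
Monthly savings = £1,994.93 − £1,901.78 = £93.15.
Break-even = £9,210.00 / £93.15 = 98.87 → 99 months.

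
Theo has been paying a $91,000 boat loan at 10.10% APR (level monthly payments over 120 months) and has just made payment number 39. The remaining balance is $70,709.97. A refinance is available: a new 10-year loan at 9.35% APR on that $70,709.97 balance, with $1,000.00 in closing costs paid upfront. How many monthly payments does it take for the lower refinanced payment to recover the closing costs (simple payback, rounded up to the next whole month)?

Current payment = 91,000 × 10.1%/12 / (1 − (1+0.0084167)^−120) = $1,207.62.
Refinanced payment = 70,709.97 × 0.0077917 / (1 − (1+0.0077917)^−120) = $909.17.
Monthly savings = $1,207.62 − $909.17 = $298.45.
Break-even = $1,000.00 / $298.45 = 3.35 → 4 months.

4 months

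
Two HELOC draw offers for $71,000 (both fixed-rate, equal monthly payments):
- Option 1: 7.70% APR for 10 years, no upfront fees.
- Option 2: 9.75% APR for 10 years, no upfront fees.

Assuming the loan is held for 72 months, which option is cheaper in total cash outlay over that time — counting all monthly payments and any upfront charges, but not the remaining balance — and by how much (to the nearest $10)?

Option 1: monthly rate = 7.7%/12 = 0.0064167; payment = 71,000 × 0.0064167 / (1 − (1+0.0064167)^−120) = $850.21.
Option 2: at 9.75% the monthly rate is 0.0081250, so the payment is 71,000 × 0.0081250 / (1 − 1.0081250^−120) = $928.47.
Over 72 months: Option 1 costs 72 × $850.21 = $61,215.12; Option 2 costs 72 × $928.47 = $66,849.84.
Option 1 is cheaper by $66,849.84 − $61,215.12 = $5,634.72.

Option 1 by $5,630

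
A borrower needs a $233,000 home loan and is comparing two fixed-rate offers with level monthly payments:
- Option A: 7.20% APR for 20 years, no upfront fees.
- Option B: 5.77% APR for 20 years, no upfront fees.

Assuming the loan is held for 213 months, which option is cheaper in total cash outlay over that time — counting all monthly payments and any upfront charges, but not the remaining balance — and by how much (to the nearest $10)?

Option B by $41,750

Option A: at 7.20% the monthly rate is 0.0060000, so the payment is 233,000 × 0.0060000 / (1 − 1.0060000^−240) = $1,834.52.
Option B: monthly rate = 5.77%/12 = 0.0048083; payment = 233,000 × 0.0048083 / (1 − (1+0.0048083)^−240) = $1,638.52.
Over 213 months: Option A costs 213 × $1,834.52 = $390,752.76; Option B costs 213 × $1,638.52 = $349,004.76.
Option B is cheaper by $390,752.76 − $349,004.76 = $41,748.00.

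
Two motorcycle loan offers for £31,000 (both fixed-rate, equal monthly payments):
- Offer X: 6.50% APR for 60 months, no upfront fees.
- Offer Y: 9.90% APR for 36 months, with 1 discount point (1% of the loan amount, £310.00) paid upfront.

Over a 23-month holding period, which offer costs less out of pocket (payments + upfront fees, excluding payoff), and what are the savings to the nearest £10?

Offer X by £9,330

Offer X: at 6.50% the monthly rate is 0.0054167, so the payment is 31,000 × 0.0054167 / (1 − 1.0054167^−60) = £606.55.
Offer Y: at 9.90% the monthly rate is 0.0082500, so the payment is 31,000 × 0.0082500 / (1 − 1.0082500^−36) = £998.83.
Over 23 months: Offer X costs 23 × £606.55 = £13,950.65; Offer Y costs 23 × £998.83 + £310.00 = £23,283.09.
Offer X is cheaper by £23,283.09 − £13,950.65 = £9,332.44.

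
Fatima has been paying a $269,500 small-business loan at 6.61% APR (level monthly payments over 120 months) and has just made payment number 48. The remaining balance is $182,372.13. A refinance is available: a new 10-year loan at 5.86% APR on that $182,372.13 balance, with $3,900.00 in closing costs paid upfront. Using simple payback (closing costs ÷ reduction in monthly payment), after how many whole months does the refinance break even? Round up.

Current payment = 269,500 × 6.61%/12 / (1 − (1+0.0055083)^−120) = $3,075.22.
Refinanced payment = 182,372.13 × 0.0048833 / (1 − (1+0.0048833)^−120) = $2,011.91.
Monthly savings = $3,075.22 − $2,011.91 = $1,063.31.
Break-even = $3,900.00 / $1,063.31 = 3.67 → 4 months.

4 months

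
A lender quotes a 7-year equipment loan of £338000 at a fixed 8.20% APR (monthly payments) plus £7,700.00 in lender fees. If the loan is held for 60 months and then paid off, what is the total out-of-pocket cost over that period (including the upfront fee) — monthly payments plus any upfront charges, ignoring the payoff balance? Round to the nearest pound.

Monthly rate = 8.2%/12 = 0.0068333; payment = 338,000 × 0.0068333 / (1 − (1+0.0068333)^−84) = £5,301.88.
Total outlay = 60 × £5,301.88 + £7,700.00 = £325,812.80.

£325,813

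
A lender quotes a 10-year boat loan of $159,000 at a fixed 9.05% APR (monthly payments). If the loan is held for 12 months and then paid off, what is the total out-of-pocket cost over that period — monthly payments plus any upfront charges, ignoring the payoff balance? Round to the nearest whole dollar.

Monthly rate = 9.05%/12 = 0.0075417; payment = 159,000 × 0.0075417 / (1 − (1+0.0075417)^−120) = $2,018.45.
Total outlay = 12 × $2,018.45 = $24,221.40.

$24,221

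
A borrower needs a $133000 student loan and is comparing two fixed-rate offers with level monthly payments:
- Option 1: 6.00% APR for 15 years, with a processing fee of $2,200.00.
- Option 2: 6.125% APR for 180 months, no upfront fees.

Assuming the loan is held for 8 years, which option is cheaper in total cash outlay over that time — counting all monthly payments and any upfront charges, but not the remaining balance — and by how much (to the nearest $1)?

Option 2 by $1,336

Option 1: monthly rate = 6%/12 = 0.0050000; payment = 133,000 × 0.0050000 / (1 − (1+0.0050000)^−180) = $1,122.33.
Option 2: monthly rate = 6.125%/12 = 0.0051042; payment = 133,000 × 0.0051042 / (1 − (1+0.0051042)^−180) = $1,131.33.
Over 96 months: Option 1 costs 96 × $1,122.33 + $2,200.00 = $109,943.68; Option 2 costs 96 × $1,131.33 = $108,607.68.
Option 2 is cheaper by $109,943.68 − $108,607.68 = $1,336.00.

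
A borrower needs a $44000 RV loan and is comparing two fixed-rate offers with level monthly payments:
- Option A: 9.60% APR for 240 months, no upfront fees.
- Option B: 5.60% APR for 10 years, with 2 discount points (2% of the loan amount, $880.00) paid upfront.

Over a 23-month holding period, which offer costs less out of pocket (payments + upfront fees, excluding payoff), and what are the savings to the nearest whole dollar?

Option A by $2,414

Option A: monthly rate = 9.6%/12 = 0.0080000; payment = 44,000 × 0.0080000 / (1 − (1+0.0080000)^−240) = $413.02.
Option B: monthly rate = 5.6%/12 = 0.0046667; payment = 44,000 × 0.0046667 / (1 − (1+0.0046667)^−120) = $479.70.
Over 23 months: Option A costs 23 × $413.02 = $9,499.46; Option B costs 23 × $479.70 + $880.00 = $11,913.10.
Option A is cheaper by $11,913.10 − $9,499.46 = $2,413.64.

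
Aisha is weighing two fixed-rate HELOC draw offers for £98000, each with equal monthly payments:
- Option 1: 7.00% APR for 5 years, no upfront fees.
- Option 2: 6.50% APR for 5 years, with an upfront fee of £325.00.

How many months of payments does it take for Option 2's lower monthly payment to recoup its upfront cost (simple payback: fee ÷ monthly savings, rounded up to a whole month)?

15 months

Option 1: monthly rate = 7%/12 = 0.0058333; payment = 98,000 × 0.0058333 / (1 − (1+0.0058333)^−60) = £1,940.52.
Option 2: at 6.50% the monthly rate is 0.0054167, so the payment is 98,000 × 0.0054167 / (1 − 1.0054167^−60) = £1,917.48.
Monthly savings = £1,940.52 − £1,917.48 = £23.04.
Break-even = £325.00 / £23.04 = 14.11 → 15 months.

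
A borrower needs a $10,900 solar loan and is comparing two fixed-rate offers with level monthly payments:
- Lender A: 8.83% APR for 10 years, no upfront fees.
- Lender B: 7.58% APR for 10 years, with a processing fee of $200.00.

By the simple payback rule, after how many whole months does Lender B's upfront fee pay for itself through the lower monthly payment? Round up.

Lender A: at 8.83% the monthly rate is 0.0073583, so the payment is 10,900 × 0.0073583 / (1 − 1.0073583^−120) = $137.08.
Lender B: monthly rate = 7.58%/12 = 0.0063167; payment = 10,900 × 0.0063167 / (1 − (1+0.0063167)^−120) = $129.84.
Monthly savings = $137.08 − $129.84 = $7.24.
Break-even = $200.00 / $7.24 = 27.62 → 28 months.

28 months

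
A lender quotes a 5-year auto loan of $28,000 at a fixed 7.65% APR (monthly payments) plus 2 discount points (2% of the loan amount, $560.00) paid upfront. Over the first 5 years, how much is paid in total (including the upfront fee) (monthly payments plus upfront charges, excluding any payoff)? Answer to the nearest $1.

At 7.65% the monthly rate is 0.0063750, so the payment is 28,000 × 0.0063750 / (1 − 1.0063750^−60) = $563.06.
Total outlay = 60 × $563.06 + $560.00 = $34,343.60.

$34,344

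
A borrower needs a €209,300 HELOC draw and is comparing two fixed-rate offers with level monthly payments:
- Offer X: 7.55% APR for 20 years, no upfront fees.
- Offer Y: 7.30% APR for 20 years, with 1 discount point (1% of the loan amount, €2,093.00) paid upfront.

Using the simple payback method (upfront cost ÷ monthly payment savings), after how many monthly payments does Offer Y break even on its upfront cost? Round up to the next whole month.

Offer X: monthly rate = 7.55%/12 = 0.0062917; payment = 209,300 × 0.0062917 / (1 − (1+0.0062917)^−240) = €1,692.51.
Offer Y: monthly rate = 7.3%/12 = 0.0060833; payment = 209,300 × 0.0060833 / (1 − (1+0.0060833)^−240) = €1,660.60.
Monthly savings = €1,692.51 − €1,660.60 = €31.91.
Break-even = €2,093.00 / €31.91 = 65.59 → 66 months.

66 months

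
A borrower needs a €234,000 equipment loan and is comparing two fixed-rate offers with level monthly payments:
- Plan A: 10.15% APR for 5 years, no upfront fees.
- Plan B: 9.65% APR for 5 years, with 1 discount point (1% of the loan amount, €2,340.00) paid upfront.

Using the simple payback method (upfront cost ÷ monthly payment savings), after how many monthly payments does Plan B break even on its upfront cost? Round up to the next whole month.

41 months

Plan A: monthly rate = 10.15%/12 = 0.0084583; payment = 234,000 × 0.0084583 / (1 − (1+0.0084583)^−60) = €4,989.10.
Plan B: monthly rate = 9.65%/12 = 0.0080417; payment = 234,000 × 0.0080417 / (1 − (1+0.0080417)^−60) = €4,931.61.
Monthly savings = €4,989.10 − €4,931.61 = €57.49.
Break-even = €2,340.00 / €57.49 = 40.70 → 41 months.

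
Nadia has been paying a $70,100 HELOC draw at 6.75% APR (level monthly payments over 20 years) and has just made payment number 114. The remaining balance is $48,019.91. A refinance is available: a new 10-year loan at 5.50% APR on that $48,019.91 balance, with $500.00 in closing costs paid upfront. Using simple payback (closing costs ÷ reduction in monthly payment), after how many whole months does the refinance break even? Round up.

43 months

Current payment = 70,100 × 6.75%/12 / (1 − (1+0.0056250)^−240) = $533.02.
Refinanced payment = 48,019.91 × 0.0045833 / (1 − (1+0.0045833)^−120) = $521.14.
Monthly savings = $533.02 − $521.14 = $11.88.
Break-even = $500.00 / $11.88 = 42.09 → 43 months.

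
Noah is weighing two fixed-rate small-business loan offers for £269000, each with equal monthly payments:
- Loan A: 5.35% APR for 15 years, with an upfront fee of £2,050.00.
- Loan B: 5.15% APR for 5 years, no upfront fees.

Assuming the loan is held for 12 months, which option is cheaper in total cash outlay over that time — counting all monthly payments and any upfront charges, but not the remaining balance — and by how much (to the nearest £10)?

Loan A: monthly rate = 5.35%/12 = 0.0044583; payment = 269,000 × 0.0044583 / (1 − (1+0.0044583)^−180) = £2,176.60.
Loan B: monthly rate = 5.15%/12 = 0.0042917; payment = 269,000 × 0.0042917 / (1 − (1+0.0042917)^−60) = £5,094.87.
Over 12 months: Loan A costs 12 × £2,176.60 + £2,050.00 = £28,169.20; Loan B costs 12 × £5,094.87 = £61,138.44.
Loan A is cheaper by £61,138.44 − £28,169.20 = £32,969.24.

Loan A by £32,970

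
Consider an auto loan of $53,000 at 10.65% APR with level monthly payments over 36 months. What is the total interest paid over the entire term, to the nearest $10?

Monthly rate = 10.65%/12 = 0.0088750; payment = 53,000 × 0.0088750 / (1 − (1+0.0088750)^−36) = $1,726.38.
Total paid = 36 × $1,726.38 = $62,149.68; interest = $62,149.68 − $53,000 = $9,149.68.

$9,150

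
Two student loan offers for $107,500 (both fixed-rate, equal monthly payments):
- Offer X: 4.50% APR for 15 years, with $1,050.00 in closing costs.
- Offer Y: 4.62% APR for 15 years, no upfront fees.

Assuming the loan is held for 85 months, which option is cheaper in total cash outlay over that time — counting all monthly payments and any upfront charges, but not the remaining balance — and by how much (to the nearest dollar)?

Offer Y by $488

Offer X: at 4.50% the monthly rate is 0.0037500, so the payment is 107,500 × 0.0037500 / (1 − 1.0037500^−180) = $822.37.
Offer Y: monthly rate = 4.62%/12 = 0.0038500; payment = 107,500 × 0.0038500 / (1 − (1+0.0038500)^−180) = $828.98.
Over 85 months: Offer X costs 85 × $822.37 + $1,050.00 = $70,951.45; Offer Y costs 85 × $828.98 = $70,463.30.
Offer Y is cheaper by $70,951.45 − $70,463.30 = $488.15.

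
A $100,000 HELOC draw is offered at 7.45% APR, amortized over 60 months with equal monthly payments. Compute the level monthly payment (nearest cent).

$2,001.42

At 7.45% the monthly rate is 0.0062083, so the payment is 100,000 × 0.0062083 / (1 − 1.0062083^−60) = $2,001.42.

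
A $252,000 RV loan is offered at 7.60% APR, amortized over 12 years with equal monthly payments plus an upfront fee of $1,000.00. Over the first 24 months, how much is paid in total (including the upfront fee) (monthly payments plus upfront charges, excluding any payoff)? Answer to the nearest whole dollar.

$65,148

At 7.60% the monthly rate is 0.0063333, so the payment is 252,000 × 0.0063333 / (1 − 1.0063333^−144) = $2,672.82.
Total outlay = 24 × $2,672.82 + $1,000.00 = $65,147.68.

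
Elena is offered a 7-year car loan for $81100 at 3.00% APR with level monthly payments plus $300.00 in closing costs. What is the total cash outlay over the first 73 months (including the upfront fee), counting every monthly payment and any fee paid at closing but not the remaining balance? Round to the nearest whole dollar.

Monthly rate = 3%/12 = 0.0025000; payment = 81,100 × 0.0025000 / (1 − (1+0.0025000)^−84) = $1,071.60.
Total outlay = 73 × $1,071.60 + $300.00 = $78,526.80.

$78,527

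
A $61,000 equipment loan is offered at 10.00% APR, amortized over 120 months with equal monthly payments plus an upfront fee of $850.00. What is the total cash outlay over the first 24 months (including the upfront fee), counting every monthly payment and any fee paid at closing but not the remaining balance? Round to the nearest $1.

Monthly rate = 10%/12 = 0.0083333; payment = 61,000 × 0.0083333 / (1 − (1+0.0083333)^−120) = $806.12.
Total outlay = 24 × $806.12 + $850.00 = $20,196.88.

$20,197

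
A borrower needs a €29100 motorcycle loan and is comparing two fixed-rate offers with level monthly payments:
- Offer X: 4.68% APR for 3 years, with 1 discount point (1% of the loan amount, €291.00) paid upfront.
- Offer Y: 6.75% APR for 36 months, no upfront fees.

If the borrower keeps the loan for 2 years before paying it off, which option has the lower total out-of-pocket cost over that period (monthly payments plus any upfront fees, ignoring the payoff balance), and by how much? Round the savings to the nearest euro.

Offer X: monthly rate = 4.68%/12 = 0.0039000; payment = 29,100 × 0.0039000 / (1 − (1+0.0039000)^−36) = €867.98.
Offer Y: at 6.75% the monthly rate is 0.0056250, so the payment is 29,100 × 0.0056250 / (1 − 1.0056250^−36) = €895.20.
Over 24 months: Offer X costs 24 × €867.98 + €291.00 = €21,122.52; Offer Y costs 24 × €895.20 = €21,484.80.
Offer X is cheaper by €21,484.80 − €21,122.52 = €362.28.

Offer X by €362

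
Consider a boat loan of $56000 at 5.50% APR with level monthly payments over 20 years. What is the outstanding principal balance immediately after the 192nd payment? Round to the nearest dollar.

$16,564

With monthly rate i = 5.5%/12 = 0.0045833, the balance after k of n payments is P · [(1+i)^n − (1+i)^k] / [(1+i)^n − 1].
(1+0.0045833)^240 = 2.99662556 and (1+0.0045833)^192 = 2.40605740, so the balance is 56,000 × (2.99662556 − 2.40605740) / (2.99662556 − 1) = $16,563.86.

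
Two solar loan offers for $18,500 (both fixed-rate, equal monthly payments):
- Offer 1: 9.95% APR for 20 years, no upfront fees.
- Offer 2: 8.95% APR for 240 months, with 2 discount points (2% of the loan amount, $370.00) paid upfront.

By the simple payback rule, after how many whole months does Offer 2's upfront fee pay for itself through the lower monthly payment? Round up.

Offer 1: at 9.95% the monthly rate is 0.0082917, so the payment is 18,500 × 0.0082917 / (1 − 1.0082917^−240) = $177.92.
Offer 2: at 8.95% the monthly rate is 0.0074583, so the payment is 18,500 × 0.0074583 / (1 − 1.0074583^−240) = $165.85.
Monthly savings = $177.92 − $165.85 = $12.07.
Break-even = $370.00 / $12.07 = 30.65 → 31 months.

31 months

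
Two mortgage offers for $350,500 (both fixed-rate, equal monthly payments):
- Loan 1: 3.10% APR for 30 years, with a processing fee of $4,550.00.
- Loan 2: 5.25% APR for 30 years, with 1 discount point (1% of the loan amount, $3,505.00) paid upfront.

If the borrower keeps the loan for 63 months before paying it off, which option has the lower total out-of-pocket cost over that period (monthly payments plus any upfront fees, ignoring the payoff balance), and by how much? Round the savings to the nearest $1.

Loan 1 by $26,598

Loan 1: monthly rate = 3.1%/12 = 0.0025833; payment = 350,500 × 0.0025833 / (1 − (1+0.0025833)^−360) = $1,496.69.
Loan 2: monthly rate = 5.25%/12 = 0.0043750; payment = 350,500 × 0.0043750 / (1 − (1+0.0043750)^−360) = $1,935.47.
Over 63 months: Loan 1 costs 63 × $1,496.69 + $4,550.00 = $98,841.47; Loan 2 costs 63 × $1,935.47 + $3,505.00 = $125,439.61.
Loan 1 is cheaper by $125,439.61 − $98,841.47 = $26,598.14.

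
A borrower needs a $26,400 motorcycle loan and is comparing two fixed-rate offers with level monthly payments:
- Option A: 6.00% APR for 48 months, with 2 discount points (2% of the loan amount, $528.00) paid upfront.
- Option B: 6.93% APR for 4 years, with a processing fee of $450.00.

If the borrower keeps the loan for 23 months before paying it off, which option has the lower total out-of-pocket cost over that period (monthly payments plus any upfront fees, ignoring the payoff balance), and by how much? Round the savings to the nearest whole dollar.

Option A by $182

Option A: at 6.00% the monthly rate is 0.0050000, so the payment is 26,400 × 0.0050000 / (1 − 1.0050000^−48) = $620.00.
Option B: monthly rate = 6.93%/12 = 0.0057750; payment = 26,400 × 0.0057750 / (1 − (1+0.0057750)^−48) = $631.32.
Over 23 months: Option A costs 23 × $620.00 + $528.00 = $14,788.00; Option B costs 23 × $631.32 + $450.00 = $14,970.36.
Option A is cheaper by $14,970.36 − $14,788.00 = $182.36.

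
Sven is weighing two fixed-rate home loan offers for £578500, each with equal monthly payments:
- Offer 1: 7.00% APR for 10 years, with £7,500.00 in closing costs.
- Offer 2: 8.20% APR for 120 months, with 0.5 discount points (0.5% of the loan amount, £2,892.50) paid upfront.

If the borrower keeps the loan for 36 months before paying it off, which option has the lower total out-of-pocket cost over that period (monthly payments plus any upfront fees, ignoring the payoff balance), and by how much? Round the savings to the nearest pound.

Offer 1: at 7.00% the monthly rate is 0.0058333, so the payment is 578,500 × 0.0058333 / (1 − 1.0058333^−120) = £6,716.88.
Offer 2: at 8.20% the monthly rate is 0.0068333, so the payment is 578,500 × 0.0068333 / (1 − 1.0068333^−120) = £7,080.09.
Over 36 months: Offer 1 costs 36 × £6,716.88 + £7,500.00 = £249,307.68; Offer 2 costs 36 × £7,080.09 + £2,892.50 = £257,775.74.
Offer 1 is cheaper by £257,775.74 − £249,307.68 = £8,468.06.

Offer 1 by £8,468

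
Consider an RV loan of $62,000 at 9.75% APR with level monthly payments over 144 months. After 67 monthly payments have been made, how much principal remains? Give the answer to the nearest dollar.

With monthly rate i = 9.75%/12 = 0.0081250, the balance after k of n payments is P · [(1+i)^n − (1+i)^k] / [(1+i)^n − 1].
(1+0.0081250)^144 = 3.20679650 and (1+0.0081250)^67 = 1.71974390, so the balance is 62,000 × (3.20679650 − 1.71974390) / (3.20679650 − 1) = $41,778.78.

$41,779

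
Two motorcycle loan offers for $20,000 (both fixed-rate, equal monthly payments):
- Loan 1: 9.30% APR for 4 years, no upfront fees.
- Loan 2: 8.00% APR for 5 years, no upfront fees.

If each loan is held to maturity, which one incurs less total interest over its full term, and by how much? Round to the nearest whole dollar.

Loan 1: monthly rate = 9.3%/12 = 0.0077500; payment = 20,000 × 0.0077500 / (1 − (1+0.0077500)^−48) = $500.55.
Total interest on Loan 1 = 48 × $500.55 − $20,000 = $4,026.40.
Loan 2: monthly rate = 8%/12 = 0.0066667; payment = 20,000 × 0.0066667 / (1 − (1+0.0066667)^−60) = $405.53.
Total interest on Loan 2 = 60 × $405.53 − $20,000 = $4,331.80.
Loan 1 is lower by $305.40.

Loan 1 by $305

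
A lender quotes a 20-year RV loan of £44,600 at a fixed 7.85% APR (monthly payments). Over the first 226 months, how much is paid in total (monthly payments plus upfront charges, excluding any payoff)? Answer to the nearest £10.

Monthly rate = 7.85%/12 = 0.0065417; payment = 44,600 × 0.0065417 / (1 − (1+0.0065417)^−240) = £368.90.
Total outlay = 226 × £368.90 = £83,371.40.

£83,370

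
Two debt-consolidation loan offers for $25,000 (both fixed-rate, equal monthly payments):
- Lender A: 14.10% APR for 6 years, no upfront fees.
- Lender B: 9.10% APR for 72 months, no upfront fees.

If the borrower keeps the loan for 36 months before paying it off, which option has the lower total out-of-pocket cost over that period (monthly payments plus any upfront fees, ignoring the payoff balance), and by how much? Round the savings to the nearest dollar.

Lender B by $2,326

Lender A: at 14.10% the monthly rate is 0.0117500, so the payment is 25,000 × 0.0117500 / (1 − 1.0117500^−72) = $516.48.
Lender B: at 9.10% the monthly rate is 0.0075833, so the payment is 25,000 × 0.0075833 / (1 − 1.0075833^−72) = $451.88.
Over 36 months: Lender A costs 36 × $516.48 = $18,593.28; Lender B costs 36 × $451.88 = $16,267.68.
Lender B is cheaper by $18,593.28 − $16,267.68 = $2,325.60.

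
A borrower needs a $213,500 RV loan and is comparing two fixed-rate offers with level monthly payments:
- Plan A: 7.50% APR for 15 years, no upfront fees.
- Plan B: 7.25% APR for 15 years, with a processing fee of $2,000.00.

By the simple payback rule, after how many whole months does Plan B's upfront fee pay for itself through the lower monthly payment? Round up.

67 months

Plan A: monthly rate = 7.5%/12 = 0.0062500; payment = 213,500 × 0.0062500 / (1 − (1+0.0062500)^−180) = $1,979.17.
Plan B: at 7.25% the monthly rate is 0.0060417, so the payment is 213,500 × 0.0060417 / (1 − 1.0060417^−180) = $1,948.96.
Monthly savings = $1,979.17 − $1,948.96 = $30.21.
Break-even = $2,000.00 / $30.21 = 66.20 → 67 months.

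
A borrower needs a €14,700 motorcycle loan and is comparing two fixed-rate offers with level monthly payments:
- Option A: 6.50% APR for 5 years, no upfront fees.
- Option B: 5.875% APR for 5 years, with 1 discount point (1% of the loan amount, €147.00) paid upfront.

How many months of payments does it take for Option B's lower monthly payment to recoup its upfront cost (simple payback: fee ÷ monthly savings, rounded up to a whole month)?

35 months

Option A: at 6.50% the monthly rate is 0.0054167, so the payment is 14,700 × 0.0054167 / (1 − 1.0054167^−60) = €287.62.
Option B: at 5.875% the monthly rate is 0.0048958, so the payment is 14,700 × 0.0048958 / (1 − 1.0048958^−60) = €283.34.
Monthly savings = €287.62 − €283.34 = €4.28.
Break-even = €147.00 / €4.28 = 34.35 → 35 months.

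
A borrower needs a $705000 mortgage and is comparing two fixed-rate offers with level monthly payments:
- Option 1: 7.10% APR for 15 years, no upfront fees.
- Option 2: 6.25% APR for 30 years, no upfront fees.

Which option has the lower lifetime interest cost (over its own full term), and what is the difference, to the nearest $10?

Option 1: monthly rate = 7.1%/12 = 0.0059167; payment = 705,000 × 0.0059167 / (1 − (1+0.0059167)^−180) = $6,376.22.
Total interest on Option 1 = 180 × $6,376.22 − $705,000 = $442,719.60.
Option 2: monthly rate = 6.25%/12 = 0.0052083; payment = 705,000 × 0.0052083 / (1 − (1+0.0052083)^−360) = $4,340.81.
Total interest on Option 2 = 360 × $4,340.81 − $705,000 = $857,691.60.
Option 1 is lower by $414,972.00.

Option 1 by $414,970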